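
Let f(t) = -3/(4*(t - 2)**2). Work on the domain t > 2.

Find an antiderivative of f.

Whatever form F(t) takes, F'(t) = f(t) is non-negotiable.
Check: d/dt[3/(4*t - 8)] = -3/(4*t**2 - 16*t + 16), which equals f(t).

An antiderivative is F(t) = 3/(4*t - 8).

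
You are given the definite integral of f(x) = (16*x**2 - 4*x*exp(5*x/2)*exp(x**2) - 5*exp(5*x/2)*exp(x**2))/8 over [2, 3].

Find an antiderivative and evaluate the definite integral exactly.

Differentiate the proposed F(x) back; it has to land on f(x) exactly.
F(x) = 2*x**3/3 - exp(5*x/2)*exp(x**2)/4 is an antiderivative of f.
Check: d/dx[2*x**3/3 - exp(5*x/2)*exp(x**2)/4] = 2*x**2 - x*exp(5*x/2)*exp(x**2)/2 - 5*exp(5*x/2)*exp(x**2)/8, which equals f(x).
F(3) = 18 - exp(33/2)/4; F(2) = 16/3 - exp(9)/4.
Integral = F(3) - F(2) = -exp(33/2)/4 + 38/3 + exp(9)/4.

Antiderivative: F(x) = 2*x**3/3 - exp(5*x/2)*exp(x**2)/4; value = -exp(33/2)/4 + 38/3 + exp(9)/4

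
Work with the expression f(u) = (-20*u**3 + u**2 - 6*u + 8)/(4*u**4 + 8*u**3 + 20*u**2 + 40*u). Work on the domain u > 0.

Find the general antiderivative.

F(u) = log(u)/5 - 23*log(u + 2)/9 - 119*log(u**2 + 5)/90 + 37*sqrt(5)*atan(sqrt(5)*u/5)/36 + C

Factor the denominator (4*u*(u + 2)*(u**2 + 5)) and decompose: f = -(476*u - 925)/(180*(u**2 + 5)) - 23/(9*(u + 2)) + 1/(5*u); each piece integrates to a log, atan, or power term.
Check: d/du[log(u)/5 - 23*log(u + 2)/9 - 119*log(u**2 + 5)/90 + 37*sqrt(5)*atan(sqrt(5)*u/5)/36] = (-20*u**3 + u**2 - 6*u + 8)/(4*u**4 + 8*u**3 + 20*u**2 + 40*u) = f(u).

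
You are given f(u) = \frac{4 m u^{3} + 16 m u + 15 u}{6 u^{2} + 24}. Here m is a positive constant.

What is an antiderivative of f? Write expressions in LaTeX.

An antiderivative is F(u) = \frac{m u^{2}}{3} + \frac{5 \log{\left(\frac{u^{2}}{2} + 2 \right)}}{4}.

Check any antiderivative F(u) by computing F'(u) and comparing it with f(u).
Check: d/du[\frac{m u^{2}}{3} + \frac{5 \log{\left(\frac{u^{2}}{2} + 2 \right)}}{4}] = \frac{4 m u^{3} + 16 m u + 15 u}{6 u^{2} + 24} = f(u).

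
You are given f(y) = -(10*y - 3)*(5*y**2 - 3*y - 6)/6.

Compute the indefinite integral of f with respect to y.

F(y) = -(5*y**2 - 3*y - 6)**2/12 + C

The substitution u = 5*y**2/3 - y - 2 works: f is exactly (dF/du)*(du/dy) for that inner function.
Check: d/dy[-(5*y**2 - 3*y - 6)**2/12] = -25*y**3/3 + 15*y**2/2 + 17*y/2 - 3, which equals f(y).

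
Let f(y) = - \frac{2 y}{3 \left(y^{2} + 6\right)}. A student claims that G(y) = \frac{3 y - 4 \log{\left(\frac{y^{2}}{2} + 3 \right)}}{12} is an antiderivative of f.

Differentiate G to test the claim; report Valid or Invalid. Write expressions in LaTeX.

d/dy[G] = \frac{3 y^{2} - 8 y + 18}{12 y^{2} + 72}
d/dy[G] - f(y) = \frac{1}{4} != 0.

Invalid: d/dy[G] - f = \frac{1}{4}, which is not 0.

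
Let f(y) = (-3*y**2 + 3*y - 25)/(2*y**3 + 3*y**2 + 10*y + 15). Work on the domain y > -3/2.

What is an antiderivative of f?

An antiderivative is F(y) = -5*log(2*y + 3)/2 + log(y**2 + 5)/2.

A candidate is checked by its d/dy: the result must match f(y).
Check: d/dy[-5*log(2*y + 3)/2 + log(y**2 + 5)/2] = (-3*y**2 + 3*y - 25)/(2*y**3 + 3*y**2 + 10*y + 15) = f(y).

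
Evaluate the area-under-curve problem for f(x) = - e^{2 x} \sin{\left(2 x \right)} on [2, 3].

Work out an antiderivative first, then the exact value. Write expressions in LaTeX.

Antiderivative: F(x) = - \frac{e^{2 x} \sin{\left(2 x \right)}}{4} + \frac{e^{2 x} \cos{\left(2 x \right)}}{4}; value = \frac{e^{4} \sin{\left(4 \right)}}{4} - \frac{e^{4} \cos{\left(4 \right)}}{4} - \frac{e^{6} \sin{\left(6 \right)}}{4} + \frac{e^{6} \cos{\left(6 \right)}}{4}

For F(x) to be correct the identity F'(x) - f(x) = 0 must hold.
F(x) = - \frac{e^{2 x} \sin{\left(2 x \right)}}{4} + \frac{e^{2 x} \cos{\left(2 x \right)}}{4} is an antiderivative of f.
Check: d/dx[- \frac{e^{2 x} \sin{\left(2 x \right)}}{4} + \frac{e^{2 x} \cos{\left(2 x \right)}}{4}] = - e^{2 x} \sin{\left(2 x \right)} = f(x).
F(3) = - \frac{e^{6} \sin{\left(6 \right)}}{4} + \frac{e^{6} \cos{\left(6 \right)}}{4}; F(2) = \frac{e^{4} \cos{\left(4 \right)}}{4} - \frac{e^{4} \sin{\left(4 \right)}}{4}.
Integral = F(3) - F(2) = \frac{e^{4} \sin{\left(4 \right)}}{4} - \frac{e^{4} \cos{\left(4 \right)}}{4} - \frac{e^{6} \sin{\left(6 \right)}}{4} + \frac{e^{6} \cos{\left(6 \right)}}{4}.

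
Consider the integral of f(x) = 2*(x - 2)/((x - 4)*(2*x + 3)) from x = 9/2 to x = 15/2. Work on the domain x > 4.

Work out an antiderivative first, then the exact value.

Antiderivative: F(x) = (4*log(x - 4) + 7*log(x + 3/2))/11; value = -7*log(6)/11 + 4*log(2)/11 + 4*log(7/2)/11 + 7*log(9)/11

Factor the denominator ((x - 4)*(2*x + 3)) and decompose: f = 14/(11*(2*x + 3)) + 4/(11*(x - 4)); each piece integrates to a log, atan, or power term.
F(x) = (4*log(x - 4) + 7*log(x + 3/2))/11 is an antiderivative of f.
Check: d/dx[(4*log(x - 4) + 7*log(x + 3/2))/11] = (2*x - 4)/(2*x**2 - 5*x - 12), which equals f(x).
F(15/2) = 4*log(7/2)/11 + 7*log(9)/11; F(9/2) = -4*log(2)/11 + 7*log(6)/11.
Integral = F(15/2) - F(9/2) = -7*log(6)/11 + 4*log(2)/11 + 4*log(7/2)/11 + 7*log(9)/11.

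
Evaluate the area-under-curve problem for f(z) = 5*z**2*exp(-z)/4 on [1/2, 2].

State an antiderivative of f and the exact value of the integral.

Recognize the product-rule pattern: f = u'v + uv' with u = -5*z**2/4 - 5*z/2 - 5/2, v = exp(-z), so integration by parts undoes it.
F(z) = (-5*z**2 - 10*z - 10)*exp(-z)/4 is an antiderivative of f.
Check: d/dz[(-5*z**2 - 10*z - 10)*exp(-z)/4] = 5*z**2*exp(-z)/4 = f(z).
F(2) = -25*exp(-2)/2; F(1/2) = -65*exp(-1/2)/16.
Integral = F(2) - F(1/2) = -25*exp(-2)/2 + 65*exp(-1/2)/16.

Antiderivative: F(z) = (-5*z**2 - 10*z - 10)*exp(-z)/4; value = -25*exp(-2)/2 + 65*exp(-1/2)/16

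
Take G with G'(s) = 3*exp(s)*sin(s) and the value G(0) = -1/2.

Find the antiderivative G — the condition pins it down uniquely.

G(s) = 3*exp(s)*sin(s)/2 - 3*exp(s)*cos(s)/2 + 1

The proposed G(s) is checked by its d/ds: the result must match the given G'(s).
A general antiderivative is 3*exp(s)*sin(s)/2 - 3*exp(s)*cos(s)/2 + C.
The condition gives C = -1/2 - (-3/2) = 1.
So G(s) = 3*exp(s)*sin(s)/2 - 3*exp(s)*cos(s)/2 + 1.
Check: d/ds[3*exp(s)*sin(s)/2 - 3*exp(s)*cos(s)/2 + 1] = 3*exp(s)*sin(s) = G'(s).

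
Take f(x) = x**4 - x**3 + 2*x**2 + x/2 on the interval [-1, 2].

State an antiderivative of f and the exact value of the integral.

Antiderivative: F(x) = x**2*(12*x**3 - 15*x**2 + 40*x + 15)/60; value = 48/5

The integrand splits into summands that can be handled one at a time.
F(x) = x**2*(12*x**3 - 15*x**2 + 40*x + 15)/60 is an antiderivative of f.
Check: d/dx[x**2*(12*x**3 - 15*x**2 + 40*x + 15)/60] = x**4 - x**3 + 2*x**2 + x/2 = f(x).
F(2) = 131/15; F(-1) = -13/15.
Integral = F(2) - F(-1) = 48/5.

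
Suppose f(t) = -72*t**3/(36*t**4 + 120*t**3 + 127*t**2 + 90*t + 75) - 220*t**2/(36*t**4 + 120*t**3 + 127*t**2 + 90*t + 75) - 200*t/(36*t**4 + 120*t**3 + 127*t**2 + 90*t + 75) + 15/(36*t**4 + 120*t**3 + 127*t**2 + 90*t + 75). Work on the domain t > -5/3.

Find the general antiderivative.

F(t) = (-3*(3*t + 5)*log(2*t**2 + 3/2) - 5)/(3*(3*t + 5)) + C

Integrate term by term and add the pieces.
Check: d/dt[(-3*(3*t + 5)*log(2*t**2 + 3/2) - 5)/(3*(3*t + 5))] = (-72*t**3 - 220*t**2 - 200*t + 15)/(36*t**4 + 120*t**3 + 127*t**2 + 90*t + 75), which equals f(t).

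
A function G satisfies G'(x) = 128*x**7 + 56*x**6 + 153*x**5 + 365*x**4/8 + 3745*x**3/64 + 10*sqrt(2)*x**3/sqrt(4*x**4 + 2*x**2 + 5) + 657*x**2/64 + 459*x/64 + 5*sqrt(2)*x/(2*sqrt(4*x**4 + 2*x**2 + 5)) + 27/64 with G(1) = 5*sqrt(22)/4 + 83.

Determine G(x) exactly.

The integrand splits into summands that can be handled one at a time.
A general antiderivative is (-2*x**2 - x/4 - 3/4)**4 + 5*sqrt(2*x**4 + x**2 + 5/2)/2 + C.
The condition gives C = 5*sqrt(22)/4 + 83 - (5*sqrt(22)/4 + 81) = 2.
So G(x) = 16*x**8 + 8*x**7 + 51*x**6/2 + 73*x**5/8 + 3745*x**4/256 + 219*x**3/64 + 459*x**2/128 + 27*x/64 + 5*sqrt(2*x**4 + x**2 + 5/2)/2 + 593/256.
Check: d/dx[16*x**8 + 8*x**7 + 51*x**6/2 + 73*x**5/8 + 3745*x**4/256 + 219*x**3/64 + 459*x**2/128 + 27*x/64 + 5*sqrt(2*x**4 + x**2 + 5/2)/2 + 593/256] = (8192*x**7*sqrt(4*x**4 + 2*x**2 + 5) + 3584*x**6*sqrt(4*x**4 + 2*x**2 + 5) + 9792*x**5*sqrt(4*x**4 + 2*x**2 + 5) + 2920*x**4*sqrt(4*x**4 + 2*x**2 + 5) + 3745*x**3*sqrt(4*x**4 + 2*x**2 + 5) + 640*sqrt(2)*x**3 + 657*x**2*sqrt(4*x**4 + 2*x**2 + 5) + 459*x*sqrt(4*x**4 + 2*x**2 + 5) + 160*sqrt(2)*x + 27*sqrt(4*x**4 + 2*x**2 + 5))/(64*sqrt(4*x**4 + 2*x**2 + 5)), which equals G'(x).

G(x) = 16*x**8 + 8*x**7 + 51*x**6/2 + 73*x**5/8 + 3745*x**4/256 + 219*x**3/64 + 459*x**2/128 + 27*x/64 + 5*sqrt(2*x**4 + x**2 + 5/2)/2 + 593/256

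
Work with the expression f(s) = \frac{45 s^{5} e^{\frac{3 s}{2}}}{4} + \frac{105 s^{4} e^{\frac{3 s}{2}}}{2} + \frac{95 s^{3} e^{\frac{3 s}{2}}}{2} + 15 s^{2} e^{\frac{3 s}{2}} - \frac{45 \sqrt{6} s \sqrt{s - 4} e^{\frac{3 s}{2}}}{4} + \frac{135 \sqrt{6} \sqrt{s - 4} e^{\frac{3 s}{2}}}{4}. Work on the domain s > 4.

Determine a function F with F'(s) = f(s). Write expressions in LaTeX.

f has the shape u'v + uv' for u = \frac{15 s^{5}}{2} + 10 s^{4} + 5 s^{3} - 10 \left(\frac{3 s}{2} - 6\right)^{\frac{3}{2}} and v = e^{\frac{3 s}{2}} — it is the derivative of the product u*v.
Check: d/ds[\frac{15 s^{5} e^{\frac{3 s}{2}}}{2} + 10 s^{4} e^{\frac{3 s}{2}} + 5 s^{3} e^{\frac{3 s}{2}} - 15 s \sqrt{\frac{3 s}{2} - 6} e^{\frac{3 s}{2}} + 60 \sqrt{\frac{3 s}{2} - 6} e^{\frac{3 s}{2}}] = \frac{\sqrt{2} \left(45 \sqrt{2} s^{5} \sqrt{s - 4} e^{\frac{3 s}{2}} + 210 \sqrt{2} s^{4} \sqrt{s - 4} e^{\frac{3 s}{2}} + 190 \sqrt{2} s^{3} \sqrt{s - 4} e^{\frac{3 s}{2}} + 60 \sqrt{2} s^{2} \sqrt{s - 4} e^{\frac{3 s}{2}} - 90 \sqrt{3} s^{2} e^{\frac{3 s}{2}} + 630 \sqrt{3} s e^{\frac{3 s}{2}} - 1080 \sqrt{3} e^{\frac{3 s}{2}}\right)}{8 \sqrt{s - 4}}, which equals f(s).

An antiderivative is F(s) = \frac{15 s^{5} e^{\frac{3 s}{2}}}{2} + 10 s^{4} e^{\frac{3 s}{2}} + 5 s^{3} e^{\frac{3 s}{2}} - 15 s \sqrt{\frac{3 s}{2} - 6} e^{\frac{3 s}{2}} + 60 \sqrt{\frac{3 s}{2} - 6} e^{\frac{3 s}{2}}.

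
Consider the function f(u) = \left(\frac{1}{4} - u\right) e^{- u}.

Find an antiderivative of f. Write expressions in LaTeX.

f has the shape v'r + vr' for v = u + \frac{3}{4} and r = e^{- u} — it is the derivative of the product v*r.
Check: d/du[u e^{- u} + \frac{3 e^{- u}}{4}] = \frac{\left(1 - 4 u\right) e^{- u}}{4}, which equals f(u).

An antiderivative is F(u) = u e^{- u} + \frac{3 e^{- u}}{4}.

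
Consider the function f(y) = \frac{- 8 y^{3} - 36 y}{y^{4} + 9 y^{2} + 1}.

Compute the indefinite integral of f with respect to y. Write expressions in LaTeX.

The substitution u = \frac{y^{4}}{3} + 3 y^{2} + \frac{1}{3} works: f is exactly (dF/du)*(du/dy) for that inner function.
Check: d/dy[- 2 \log{\left(\frac{y^{4}}{3} + 3 y^{2} + \frac{1}{3} \right)}] = \frac{- 8 y^{3} - 36 y}{y^{4} + 9 y^{2} + 1} = f(y).

F(y) = - 2 \log{\left(\frac{y^{4}}{3} + 3 y^{2} + \frac{1}{3} \right)} + C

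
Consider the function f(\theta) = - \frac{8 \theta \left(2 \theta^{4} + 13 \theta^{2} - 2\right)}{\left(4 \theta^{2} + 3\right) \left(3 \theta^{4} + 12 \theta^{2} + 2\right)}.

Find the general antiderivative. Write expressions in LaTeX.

F(\theta) = - 2 \log{\left(2 \theta^{2} + \frac{3}{2} \right)} + \frac{2 \log{\left(\theta^{4} + 4 \theta^{2} + \frac{2}{3} \right)}}{3} + C

Whatever form F(\theta) takes, F'(\theta) = f(\theta) is non-negotiable.
Check: d/d\theta[- 2 \log{\left(2 \theta^{2} + \frac{3}{2} \right)} + \frac{2 \log{\left(\theta^{4} + 4 \theta^{2} + \frac{2}{3} \right)}}{3}] = \frac{- 16 \theta^{5} - 104 \theta^{3} + 16 \theta}{12 \theta^{6} + 57 \theta^{4} + 44 \theta^{2} + 6}, which equals f(\theta).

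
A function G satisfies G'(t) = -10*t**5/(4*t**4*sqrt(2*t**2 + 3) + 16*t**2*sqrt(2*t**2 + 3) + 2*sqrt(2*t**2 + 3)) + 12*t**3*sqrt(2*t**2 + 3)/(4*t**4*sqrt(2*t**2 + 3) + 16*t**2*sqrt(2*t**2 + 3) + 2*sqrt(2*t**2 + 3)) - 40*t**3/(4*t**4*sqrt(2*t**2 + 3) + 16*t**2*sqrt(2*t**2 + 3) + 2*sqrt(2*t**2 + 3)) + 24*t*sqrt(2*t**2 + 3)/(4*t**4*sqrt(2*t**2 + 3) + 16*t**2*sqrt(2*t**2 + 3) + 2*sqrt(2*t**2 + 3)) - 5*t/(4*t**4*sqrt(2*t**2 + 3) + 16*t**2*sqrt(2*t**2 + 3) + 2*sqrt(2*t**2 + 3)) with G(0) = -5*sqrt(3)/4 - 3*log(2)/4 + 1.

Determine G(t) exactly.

Integrate term by term and add the pieces.
A general antiderivative is -5*sqrt(2*t**2 + 3)/4 + 3*log(t**4 + 4*t**2 + 1/2)/4 + C.
The condition gives C = -5*sqrt(3)/4 - 3*log(2)/4 + 1 - (-5*sqrt(3)/4 - 3*log(2)/4) = 1.
So G(t) = (-5*sqrt(2*t**2 + 3) + 3*log(t**4 + 4*t**2 + 1/2) + 4)/4.
Check: d/dt[(-5*sqrt(2*t**2 + 3) + 3*log(t**4 + 4*t**2 + 1/2) + 4)/4] = (-10*t**5 + 12*t**3*sqrt(2*t**2 + 3) - 40*t**3 + 24*t*sqrt(2*t**2 + 3) - 5*t)/(4*t**4*sqrt(2*t**2 + 3) + 16*t**2*sqrt(2*t**2 + 3) + 2*sqrt(2*t**2 + 3)), which equals G'(t).

G(t) = (-5*sqrt(2*t**2 + 3) + 3*log(t**4 + 4*t**2 + 1/2) + 4)/4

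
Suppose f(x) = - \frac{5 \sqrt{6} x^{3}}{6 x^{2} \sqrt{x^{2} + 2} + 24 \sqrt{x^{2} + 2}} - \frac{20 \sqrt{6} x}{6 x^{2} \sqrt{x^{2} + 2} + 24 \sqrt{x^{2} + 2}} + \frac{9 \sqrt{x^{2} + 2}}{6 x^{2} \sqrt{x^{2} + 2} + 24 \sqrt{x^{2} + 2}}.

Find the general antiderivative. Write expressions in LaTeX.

F(x) = \frac{- 10 \sqrt{6} \sqrt{x^{2} + 2} + 9 \operatorname{atan}{\left(\frac{x}{2} \right)}}{12} + C

Integrate term by term and add the pieces.
Check: d/dx[\frac{- 10 \sqrt{6} \sqrt{x^{2} + 2} + 9 \operatorname{atan}{\left(\frac{x}{2} \right)}}{12}] = \frac{- 5 \sqrt{6} x^{3} - 20 \sqrt{6} x + 9 \sqrt{x^{2} + 2}}{6 x^{2} \sqrt{x^{2} + 2} + 24 \sqrt{x^{2} + 2}}, which equals f(x).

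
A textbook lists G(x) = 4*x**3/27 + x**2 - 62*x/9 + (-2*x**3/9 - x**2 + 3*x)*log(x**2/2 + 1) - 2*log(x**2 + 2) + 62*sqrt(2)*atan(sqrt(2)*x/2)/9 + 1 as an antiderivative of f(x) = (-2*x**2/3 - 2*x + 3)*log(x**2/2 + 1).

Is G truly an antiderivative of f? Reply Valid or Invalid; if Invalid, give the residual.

d/dx[G] = -2*x**2*log(x**2/2 + 1)/3 - 2*x*log(x**2/2 + 1) + 3*log(x**2/2 + 1)
This equals f(x) exactly, so the claim holds.

Valid. The derivative of G reproduces f.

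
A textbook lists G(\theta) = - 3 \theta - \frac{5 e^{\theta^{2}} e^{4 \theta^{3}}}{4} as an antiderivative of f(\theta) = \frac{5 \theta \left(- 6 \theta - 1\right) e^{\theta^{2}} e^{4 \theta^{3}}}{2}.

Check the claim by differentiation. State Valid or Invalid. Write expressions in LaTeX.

d/d\theta[G] = - 15 \theta^{2} e^{\theta^{2}} e^{4 \theta^{3}} - \frac{5 \theta e^{\theta^{2}} e^{4 \theta^{3}}}{2} - 3
d/d\theta[G] - f(\theta) = -3 != 0.

Invalid: d/d\theta[G] - f = -3, which is not 0.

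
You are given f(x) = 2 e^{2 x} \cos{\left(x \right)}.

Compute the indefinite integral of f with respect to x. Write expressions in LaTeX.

Differentiate the proposed F(x) back; it has to land on f(x) exactly.
Check: d/dx[\frac{2 e^{2 x} \sin{\left(x \right)}}{5} + \frac{4 e^{2 x} \cos{\left(x \right)}}{5}] = 2 e^{2 x} \cos{\left(x \right)} = f(x).

F(x) = \frac{2 e^{2 x} \sin{\left(x \right)}}{5} + \frac{4 e^{2 x} \cos{\left(x \right)}}{5} + C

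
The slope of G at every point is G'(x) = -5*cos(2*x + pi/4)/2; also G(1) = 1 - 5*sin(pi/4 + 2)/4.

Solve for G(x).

G(x) = 1 - 5*sin(2*x + pi/4)/4

Since d/dx undoes antidifferentiation here, G(x) must give back the stated G'(x).
A general antiderivative is -5*sin(2*x + pi/4)/4 + C.
The condition gives C = 1 - 5*sin(pi/4 + 2)/4 - (-5*sin(pi/4 + 2)/4) = 1.
So G(x) = 1 - 5*sin(2*x + pi/4)/4.
Check: d/dx[1 - 5*sin(2*x + pi/4)/4] = -5*cos(2*x + pi/4)/2 = G'(x).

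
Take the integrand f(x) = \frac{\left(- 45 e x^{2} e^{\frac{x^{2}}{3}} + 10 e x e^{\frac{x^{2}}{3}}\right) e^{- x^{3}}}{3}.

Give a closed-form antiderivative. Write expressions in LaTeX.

The substitution u = - x^{3} + \frac{x^{2}}{3} + 1 works: f is exactly (dF/du)*(du/dx) for that inner function.
Check: d/dx[5 e e^{\frac{x^{2}}{3}} e^{- x^{3}}] = \frac{\left(- 45 e x^{2} e^{\frac{x^{2}}{3}} + 10 e x e^{\frac{x^{2}}{3}}\right) e^{- x^{3}}}{3} = f(x).

An antiderivative is F(x) = 5 e e^{\frac{x^{2}}{3}} e^{- x^{3}}.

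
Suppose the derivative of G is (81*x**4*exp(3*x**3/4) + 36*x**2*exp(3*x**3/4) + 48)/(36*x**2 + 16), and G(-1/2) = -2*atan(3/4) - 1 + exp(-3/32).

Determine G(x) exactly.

G(x) = exp(3*x**3/4) + 2*atan(3*x/2) - 1

Check a candidate G(x) by differentiating: d/dx[G] must match the given G'(x).
A general antiderivative is exp(3*x**3/4) + 2*atan(3*x/2) + C.
The condition gives C = -2*atan(3/4) - 1 + exp(-3/32) - (-2*atan(3/4) + exp(-3/32)) = -1.
So G(x) = exp(3*x**3/4) + 2*atan(3*x/2) - 1.
Check: d/dx[exp(3*x**3/4) + 2*atan(3*x/2) - 1] = (81*x**4*exp(3*x**3/4) + 36*x**2*exp(3*x**3/4) + 48)/(36*x**2 + 16) = G'(x).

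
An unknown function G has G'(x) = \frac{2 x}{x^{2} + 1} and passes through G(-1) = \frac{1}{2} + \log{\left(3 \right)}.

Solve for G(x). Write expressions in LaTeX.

The substitution u = \frac{3 x^{2}}{2} + \frac{3}{2} works: G'(x) is exactly (dG/du)*(du/dx) for that inner function.
A general antiderivative is \log{\left(\frac{3 x^{2}}{2} + \frac{3}{2} \right)} + C.
The condition gives C = \frac{1}{2} + \log{\left(3 \right)} - (\log{\left(3 \right)}) = \frac{1}{2}.
So G(x) = \frac{2 \log{\left(\frac{3 x^{2}}{2} + \frac{3}{2} \right)} + 1}{2}.
Check: d/dx[\frac{2 \log{\left(\frac{3 x^{2}}{2} + \frac{3}{2} \right)} + 1}{2}] = \frac{2 x}{x^{2} + 1} = G'(x).

G(x) = \frac{2 \log{\left(\frac{3 x^{2}}{2} + \frac{3}{2} \right)} + 1}{2}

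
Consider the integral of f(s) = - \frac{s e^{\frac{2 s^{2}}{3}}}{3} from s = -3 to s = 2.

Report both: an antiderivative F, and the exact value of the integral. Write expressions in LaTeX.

Antiderivative: F(s) = - \frac{e^{\frac{2 s^{2}}{3}}}{4}; value = - \frac{e^{\frac{8}{3}}}{4} + \frac{e^{6}}{4}

f matches the chain-rule pattern g'(h)*h' with inner function h(s) = \frac{2 s^{2}}{3}; substituting u = h(s) collapses the integral.
F(s) = - \frac{e^{\frac{2 s^{2}}{3}}}{4} is an antiderivative of f.
Check: d/ds[- \frac{e^{\frac{2 s^{2}}{3}}}{4}] = - \frac{s e^{\frac{2 s^{2}}{3}}}{3} = f(s).
F(2) = - \frac{e^{\frac{8}{3}}}{4}; F(-3) = - \frac{e^{6}}{4}.
Integral = F(2) - F(-3) = - \frac{e^{\frac{8}{3}}}{4} + \frac{e^{6}}{4}.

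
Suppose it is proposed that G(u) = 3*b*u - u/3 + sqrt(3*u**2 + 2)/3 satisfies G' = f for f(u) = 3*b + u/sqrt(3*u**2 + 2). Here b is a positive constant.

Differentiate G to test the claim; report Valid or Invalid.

Invalid: d/du[G] - f = -1/3, which is not 0.

d/du[G] = (9*b*sqrt(3*u**2 + 2) + 3*u - sqrt(3*u**2 + 2))/(3*sqrt(3*u**2 + 2))
d/du[G] - f(u) = -1/3 != 0.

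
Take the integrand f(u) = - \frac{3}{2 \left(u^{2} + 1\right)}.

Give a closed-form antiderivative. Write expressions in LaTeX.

Recover f(u) by differentiating a candidate F(u); any mismatch rules it out.
Check: d/du[- \frac{3 \operatorname{atan}{\left(u \right)}}{2}] = - \frac{3}{2 u^{2} + 2}, which equals f(u).

An antiderivative is F(u) = - \frac{3 \operatorname{atan}{\left(u \right)}}{2}.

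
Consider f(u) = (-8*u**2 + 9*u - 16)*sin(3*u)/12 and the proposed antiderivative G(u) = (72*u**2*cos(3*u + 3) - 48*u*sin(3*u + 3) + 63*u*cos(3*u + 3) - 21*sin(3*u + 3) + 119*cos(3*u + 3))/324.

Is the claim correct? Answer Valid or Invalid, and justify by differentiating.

d/du[G] = -2*u**2*sin(3*u + 3)/3 - 7*u*sin(3*u + 3)/12 - 5*sin(3*u + 3)/4
d/du[G] - f(u) = 2*u**2*sin(3*u)/3 - 2*u**2*sin(3*u + 3)/3 - 3*u*sin(3*u)/4 - 7*u*sin(3*u + 3)/12 + 4*sin(3*u)/3 - 5*sin(3*u + 3)/4 != 0.

Invalid: d/du[G] - f = 2*u**2*sin(3*u)/3 - 2*u**2*sin(3*u + 3)/3 - 3*u*sin(3*u)/4 - 7*u*sin(3*u + 3)/12 + 4*sin(3*u)/3 - 5*sin(3*u + 3)/4, which is not 0.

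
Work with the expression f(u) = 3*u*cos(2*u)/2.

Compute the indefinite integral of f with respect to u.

F(u) = 3*u*sin(2*u)/4 + 3*cos(2*u)/8 + C

For F(u) to be correct the identity F'(u) - f(u) = 0 must hold.
Check: d/du[3*u*sin(2*u)/4 + 3*cos(2*u)/8] = 3*u*cos(2*u)/2 = f(u).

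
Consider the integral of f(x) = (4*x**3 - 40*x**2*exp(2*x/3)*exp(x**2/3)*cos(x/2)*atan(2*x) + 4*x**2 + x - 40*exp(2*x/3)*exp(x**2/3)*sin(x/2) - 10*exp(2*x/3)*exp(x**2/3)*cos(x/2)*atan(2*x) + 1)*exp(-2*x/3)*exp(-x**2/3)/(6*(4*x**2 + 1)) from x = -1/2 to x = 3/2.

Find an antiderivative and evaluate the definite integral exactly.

Antiderivative: F(x) = -exp(-x**2/3 - 2*x/3)/4 - 10*sin(x/2)*atan(2*x)/3; value = -10*sin(3/4)*atan(3)/3 - exp(-7/4)/4 + exp(1/4)/4 + 5*pi*sin(1/4)/6

Whatever form F(x) takes, F'(x) = f(x) is non-negotiable.
F(x) = -exp(-x**2/3 - 2*x/3)/4 - 10*sin(x/2)*atan(2*x)/3 is an antiderivative of f.
Check: d/dx[-exp(-x**2/3 - 2*x/3)/4 - 10*sin(x/2)*atan(2*x)/3] = (4*x**3 - 40*x**2*exp(2*x/3)*exp(x**2/3)*cos(x/2)*atan(2*x) + 4*x**2 + x - 40*exp(2*x/3)*exp(x**2/3)*sin(x/2) - 10*exp(2*x/3)*exp(x**2/3)*cos(x/2)*atan(2*x) + 1)/(24*x**2*exp(2*x/3)*exp(x**2/3) + 6*exp(2*x/3)*exp(x**2/3)), which equals f(x).
F(3/2) = -10*sin(3/4)*atan(3)/3 - exp(-7/4)/4; F(-1/2) = -5*pi*sin(1/4)/6 - exp(1/4)/4.
Integral = F(3/2) - F(-1/2) = -10*sin(3/4)*atan(3)/3 - exp(-7/4)/4 + exp(1/4)/4 + 5*pi*sin(1/4)/6.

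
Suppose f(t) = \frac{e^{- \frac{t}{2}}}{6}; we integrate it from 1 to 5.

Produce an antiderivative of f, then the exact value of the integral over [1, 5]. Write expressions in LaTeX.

Antiderivative: F(t) = - \frac{e^{- \frac{t}{2}}}{3}; value = - \frac{1}{3 e^{\frac{5}{2}}} + \frac{1}{3 e^{\frac{1}{2}}}

Any candidate F(t) must reproduce f(t) exactly when differentiated.
F(t) = - \frac{e^{- \frac{t}{2}}}{3} is an antiderivative of f.
Check: d/dt[- \frac{e^{- \frac{t}{2}}}{3}] = \frac{e^{- \frac{t}{2}}}{6} = f(t).
F(5) = - \frac{1}{3 e^{\frac{5}{2}}}; F(1) = - \frac{1}{3 e^{\frac{1}{2}}}.
Integral = F(5) - F(1) = - \frac{1}{3 e^{\frac{5}{2}}} + \frac{1}{3 e^{\frac{1}{2}}}.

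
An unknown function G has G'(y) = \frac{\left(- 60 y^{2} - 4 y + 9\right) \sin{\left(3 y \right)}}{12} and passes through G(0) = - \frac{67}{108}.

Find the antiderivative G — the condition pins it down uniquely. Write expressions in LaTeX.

G(y) = \frac{180 y^{2} \cos{\left(3 y \right)} - 120 y \sin{\left(3 y \right)} + 12 y \cos{\left(3 y \right)} - 4 \sin{\left(3 y \right)} - 67 \cos{\left(3 y \right)}}{108}

For G(y) to be correct, d/dy[G] must agree with the stated G'(y) identically.
A general antiderivative is \frac{5 y^{2} \cos{\left(3 y \right)}}{3} - \frac{10 y \sin{\left(3 y \right)}}{9} + \frac{y \cos{\left(3 y \right)}}{9} - \frac{\sin{\left(3 y \right)}}{27} - \frac{67 \cos{\left(3 y \right)}}{108} + C.
The condition gives C = - \frac{67}{108} - (- \frac{67}{108}) = 0.
So G(y) = \frac{180 y^{2} \cos{\left(3 y \right)} - 120 y \sin{\left(3 y \right)} + 12 y \cos{\left(3 y \right)} - 4 \sin{\left(3 y \right)} - 67 \cos{\left(3 y \right)}}{108}.
Check: d/dy[\frac{180 y^{2} \cos{\left(3 y \right)} - 120 y \sin{\left(3 y \right)} + 12 y \cos{\left(3 y \right)} - 4 \sin{\left(3 y \right)} - 67 \cos{\left(3 y \right)}}{108}] = - 5 y^{2} \sin{\left(3 y \right)} - \frac{y \sin{\left(3 y \right)}}{3} + \frac{3 \sin{\left(3 y \right)}}{4}, which equals G'(y).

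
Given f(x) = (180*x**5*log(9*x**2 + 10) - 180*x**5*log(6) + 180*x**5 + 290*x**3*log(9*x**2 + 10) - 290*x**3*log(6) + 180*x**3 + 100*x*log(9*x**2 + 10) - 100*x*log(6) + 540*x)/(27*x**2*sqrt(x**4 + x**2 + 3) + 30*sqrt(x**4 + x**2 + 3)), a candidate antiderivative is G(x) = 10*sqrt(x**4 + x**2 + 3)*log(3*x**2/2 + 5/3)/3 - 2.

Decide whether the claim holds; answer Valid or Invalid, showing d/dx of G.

Valid - the claim checks out under differentiation.

d/dx[G] = (180*x**5*log(9*x**2 + 10) - 180*x**5*log(6) + 180*x**5 + 290*x**3*log(9*x**2 + 10) - 290*x**3*log(6) + 180*x**3 + 100*x*log(9*x**2 + 10) - 100*x*log(6) + 540*x)/(27*x**2*sqrt(x**4 + x**2 + 3) + 30*sqrt(x**4 + x**2 + 3))
This equals f(x) exactly, so the claim holds.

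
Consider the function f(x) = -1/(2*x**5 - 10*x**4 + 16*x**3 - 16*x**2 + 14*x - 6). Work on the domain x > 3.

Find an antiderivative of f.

The denominator factors as 2*(x - 3)*(x - 1)**2*(x**2 + 1); partial fractions split f into directly integrable pieces: (3*x - 1)/(40*(x**2 + 1)) - 1/(16*(x - 1)) + 1/(8*(x - 1)**2) - 1/(80*(x - 3)).
Check: d/dx[(-x*log(x - 3) - 5*x*log(x - 1) + 3*x*log(x**2 + 1) - 2*x*atan(x) + log(x - 3) + 5*log(x - 1) - 3*log(x**2 + 1) + 2*atan(x) - 10)/(80*x - 80)] = -1/(2*x**5 - 10*x**4 + 16*x**3 - 16*x**2 + 14*x - 6) = f(x).

An antiderivative is F(x) = (-x*log(x - 3) - 5*x*log(x - 1) + 3*x*log(x**2 + 1) - 2*x*atan(x) + log(x - 3) + 5*log(x - 1) - 3*log(x**2 + 1) + 2*atan(x) - 10)/(80*x - 80).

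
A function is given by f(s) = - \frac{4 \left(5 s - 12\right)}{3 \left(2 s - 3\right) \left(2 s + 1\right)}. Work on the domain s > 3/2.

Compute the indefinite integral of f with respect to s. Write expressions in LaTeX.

F(s) = \frac{3 \log{\left(s - \frac{3}{2} \right)}}{4} - \frac{29 \log{\left(s + \frac{1}{2} \right)}}{12} + C

Factor the denominator (3 \left(2 s - 3\right) \left(2 s + 1\right)) and decompose: f = - \frac{29}{6 \left(2 s + 1\right)} + \frac{3}{2 \left(2 s - 3\right)}; each piece integrates to a log, atan, or power term.
Check: d/ds[\frac{3 \log{\left(s - \frac{3}{2} \right)}}{4} - \frac{29 \log{\left(s + \frac{1}{2} \right)}}{12}] = \frac{48 - 20 s}{12 s^{2} - 12 s - 9}, which equals f(s).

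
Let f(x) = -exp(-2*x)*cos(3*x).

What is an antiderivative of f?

An antiderivative is F(x) = (-3*sin(3*x) + 2*cos(3*x))*exp(-2*x)/13.

Check any antiderivative F(x) by computing F'(x) and comparing it with f(x).
Check: d/dx[(-3*sin(3*x) + 2*cos(3*x))*exp(-2*x)/13] = -exp(-2*x)*cos(3*x) = f(x).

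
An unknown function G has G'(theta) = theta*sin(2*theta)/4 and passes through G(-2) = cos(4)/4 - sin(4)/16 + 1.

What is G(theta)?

Recover the given G'(theta) by differentiating a candidate G(theta); any mismatch rules it out.
A general antiderivative is -theta*cos(2*theta)/8 + sin(2*theta)/16 + C.
The condition gives C = cos(4)/4 - sin(4)/16 + 1 - (cos(4)/4 - sin(4)/16) = 1.
So G(theta) = -theta*cos(2*theta)/8 + sin(2*theta)/16 + 1.
Check: d/dtheta[-theta*cos(2*theta)/8 + sin(2*theta)/16 + 1] = theta*sin(2*theta)/4 = G'(theta).

G(theta) = -theta*cos(2*theta)/8 + sin(2*theta)/16 + 1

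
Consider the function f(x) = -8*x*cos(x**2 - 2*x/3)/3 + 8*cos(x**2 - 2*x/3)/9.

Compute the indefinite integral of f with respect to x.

f matches the chain-rule pattern g'(h)*h' with inner function h(x) = x**2 - 2*x/3; substituting u = h(x) collapses the integral.
Check: d/dx[-4*sin(x**2 - 2*x/3)/3] = -8*x*cos(x**2 - 2*x/3)/3 + 8*cos(x**2 - 2*x/3)/9 = f(x).

F(x) = -4*sin(x**2 - 2*x/3)/3 + C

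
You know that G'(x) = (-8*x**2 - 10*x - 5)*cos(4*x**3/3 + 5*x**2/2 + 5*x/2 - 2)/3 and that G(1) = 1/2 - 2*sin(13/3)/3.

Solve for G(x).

G'(x) matches the chain-rule pattern g'(h)*h' with inner function h(x) = 4*x**3/3 + 5*x**2/2 + 5*x/2 - 2; substituting u = h(x) collapses the integral.
A general antiderivative is -2*sin(4*x**3/3 + 5*x**2/2 + 5*x/2 - 2)/3 + C.
The condition gives C = 1/2 - 2*sin(13/3)/3 - (-2*sin(13/3)/3) = 1/2.
So G(x) = 1/2 - 2*sin(4*x**3/3 + 5*x**2/2 + 5*x/2 - 2)/3.
Check: d/dx[1/2 - 2*sin(4*x**3/3 + 5*x**2/2 + 5*x/2 - 2)/3] = -8*x**2*cos(4*x**3/3 + 5*x**2/2 + 5*x/2 - 2)/3 - 10*x*cos(4*x**3/3 + 5*x**2/2 + 5*x/2 - 2)/3 - 5*cos(4*x**3/3 + 5*x**2/2 + 5*x/2 - 2)/3, which equals G'(x).

G(x) = 1/2 - 2*sin(4*x**3/3 + 5*x**2/2 + 5*x/2 - 2)/3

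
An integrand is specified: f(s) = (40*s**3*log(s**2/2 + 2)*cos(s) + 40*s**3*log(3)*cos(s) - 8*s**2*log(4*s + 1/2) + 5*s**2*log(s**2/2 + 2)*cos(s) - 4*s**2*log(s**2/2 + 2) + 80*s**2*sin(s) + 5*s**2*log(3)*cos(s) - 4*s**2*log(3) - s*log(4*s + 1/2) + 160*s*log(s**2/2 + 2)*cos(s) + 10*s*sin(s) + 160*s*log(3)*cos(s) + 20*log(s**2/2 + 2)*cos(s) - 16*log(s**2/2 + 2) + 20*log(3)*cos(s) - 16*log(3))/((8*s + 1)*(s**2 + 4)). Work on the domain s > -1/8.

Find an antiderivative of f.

f has the shape u'v + uv' for u = -log(4*s + 1/2)/2 + 5*sin(s) and v = log(3*s**2/2 + 6) — it is the derivative of the product u*v.
Check: d/ds[-2*(log(4*s + 1/2)/4 - 5*sin(s)/2)*log(3*s**2/2 + 6)] = (40*s**3*log(s**2/2 + 2)*cos(s) + 40*s**3*log(3)*cos(s) - 8*s**2*log(4*s + 1/2) + 5*s**2*log(s**2/2 + 2)*cos(s) - 4*s**2*log(s**2/2 + 2) + 80*s**2*sin(s) + 5*s**2*log(3)*cos(s) - 4*s**2*log(3) - s*log(4*s + 1/2) + 160*s*log(s**2/2 + 2)*cos(s) + 10*s*sin(s) + 160*s*log(3)*cos(s) + 20*log(s**2/2 + 2)*cos(s) - 16*log(s**2/2 + 2) + 20*log(3)*cos(s) - 16*log(3))/(8*s**3 + s**2 + 32*s + 4), which equals f(s).

An antiderivative is F(s) = -2*(log(4*s + 1/2)/4 - 5*sin(s)/2)*log(3*s**2/2 + 6).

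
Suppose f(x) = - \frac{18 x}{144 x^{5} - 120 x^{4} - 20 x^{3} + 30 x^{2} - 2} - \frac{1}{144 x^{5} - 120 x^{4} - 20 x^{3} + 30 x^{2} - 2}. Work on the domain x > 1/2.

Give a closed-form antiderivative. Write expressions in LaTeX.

An antiderivative is F(x) = \frac{1}{2 \left(2 x - 1\right)^{2} \left(3 x + 1\right)}.

f has the shape u'v + uv' for u = \frac{1}{2 \left(3 x + 1\right)} and v = \frac{1}{\left(2 x - 1\right)^{2}} — it is the derivative of the product u*v.
Check: d/dx[\frac{1}{2 \left(2 x - 1\right)^{2} \left(3 x + 1\right)}] = \frac{- 18 x - 1}{144 x^{5} - 120 x^{4} - 20 x^{3} + 30 x^{2} - 2}, which equals f(x).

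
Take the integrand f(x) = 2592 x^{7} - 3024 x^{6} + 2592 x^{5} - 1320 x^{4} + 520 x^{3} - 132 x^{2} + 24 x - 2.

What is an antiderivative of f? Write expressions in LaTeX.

An antiderivative is F(x) = 324 x^{8} - 432 x^{7} + 432 x^{6} - 264 x^{5} + 130 x^{4} - 44 x^{3} + 12 x^{2} - 2 x.

f matches the chain-rule pattern g'(h)*h' with inner function h(x) = - 3 x^{2} + x - \frac{1}{2}; substituting u = h(x) collapses the integral.
Check: d/dx[324 x^{8} - 432 x^{7} + 432 x^{6} - 264 x^{5} + 130 x^{4} - 44 x^{3} + 12 x^{2} - 2 x] = 2592 x^{7} - 3024 x^{6} + 2592 x^{5} - 1320 x^{4} + 520 x^{3} - 132 x^{2} + 24 x - 2 = f(x).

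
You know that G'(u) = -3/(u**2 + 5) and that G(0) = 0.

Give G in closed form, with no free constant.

G(u) = -3*sqrt(5)*atan(sqrt(5)*u/5)/5

Recover the given G'(u) by differentiating a candidate G(u); any mismatch rules it out.
A general antiderivative is -3*sqrt(5)*atan(sqrt(5)*u/5)/5 + C.
The condition gives C = 0 - (0) = 0.
So G(u) = -3*sqrt(5)*atan(sqrt(5)*u/5)/5.
Check: d/du[-3*sqrt(5)*atan(sqrt(5)*u/5)/5] = -3/(u**2 + 5) = G'(u).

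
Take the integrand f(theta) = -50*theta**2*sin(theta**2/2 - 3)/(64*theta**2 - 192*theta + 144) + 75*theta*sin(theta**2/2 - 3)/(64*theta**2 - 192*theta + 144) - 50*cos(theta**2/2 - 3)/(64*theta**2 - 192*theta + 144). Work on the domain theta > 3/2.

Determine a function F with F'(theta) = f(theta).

An antiderivative is F(theta) = 25*cos(theta**2/2 - 3)/(32*theta - 48).

f has the shape u'v + uv' for u = 25/(16*(2*theta - 3)) and v = cos(theta**2/2 - 3) — it is the derivative of the product u*v.
Check: d/dtheta[25*cos(theta**2/2 - 3)/(32*theta - 48)] = (-50*theta**2*sin(theta**2/2 - 3) + 75*theta*sin(theta**2/2 - 3) - 50*cos(theta**2/2 - 3))/(64*theta**2 - 192*theta + 144), which equals f(theta).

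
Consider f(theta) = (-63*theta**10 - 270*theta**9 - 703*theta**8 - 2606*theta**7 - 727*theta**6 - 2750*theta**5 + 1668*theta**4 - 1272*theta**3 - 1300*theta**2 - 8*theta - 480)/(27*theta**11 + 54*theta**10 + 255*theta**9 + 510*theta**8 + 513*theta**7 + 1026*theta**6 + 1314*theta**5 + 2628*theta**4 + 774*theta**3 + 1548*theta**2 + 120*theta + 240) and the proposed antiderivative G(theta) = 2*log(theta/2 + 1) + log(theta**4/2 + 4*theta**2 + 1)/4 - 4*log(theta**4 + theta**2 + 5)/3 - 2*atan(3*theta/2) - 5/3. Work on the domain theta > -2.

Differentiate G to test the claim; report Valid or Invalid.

Valid - differentiating G returns exactly f.

d/dtheta[G] = (-63*theta**10 - 270*theta**9 - 703*theta**8 - 2606*theta**7 - 727*theta**6 - 2750*theta**5 + 1668*theta**4 - 1272*theta**3 - 1300*theta**2 - 8*theta - 480)/(27*theta**11 + 54*theta**10 + 255*theta**9 + 510*theta**8 + 513*theta**7 + 1026*theta**6 + 1314*theta**5 + 2628*theta**4 + 774*theta**3 + 1548*theta**2 + 120*theta + 240)
This equals f(theta) exactly, so the claim holds.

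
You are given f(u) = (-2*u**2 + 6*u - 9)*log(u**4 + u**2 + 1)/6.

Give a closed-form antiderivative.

Whatever form F(u) takes, F'(u) = f(u) is non-negotiable.
Check: d/du[(8*u**3 - 54*u**2 + 3*u*(-2*u**2 + 9*u - 27)*log(u**4 + u**2 + 1) + 312*u + 48*log(u**2 - u + 1) - 21*log(u**2 + u + 1) - 54*sqrt(3)*atan(2*sqrt(3)*u/3 - sqrt(3)/3) - 108*sqrt(3)*atan(2*sqrt(3)*u/3 + sqrt(3)/3))/54] = -u**2*log(u**4 + u**2 + 1)/3 + u*log(u**4 + u**2 + 1) - 3*log(u**4 + u**2 + 1)/2, which equals f(u).

An antiderivative is F(u) = (8*u**3 - 54*u**2 + 3*u*(-2*u**2 + 9*u - 27)*log(u**4 + u**2 + 1) + 312*u + 48*log(u**2 - u + 1) - 21*log(u**2 + u + 1) - 54*sqrt(3)*atan(2*sqrt(3)*u/3 - sqrt(3)/3) - 108*sqrt(3)*atan(2*sqrt(3)*u/3 + sqrt(3)/3))/54.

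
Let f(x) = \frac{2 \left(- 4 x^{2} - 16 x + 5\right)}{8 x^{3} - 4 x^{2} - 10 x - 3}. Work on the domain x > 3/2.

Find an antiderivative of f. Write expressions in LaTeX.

The denominator factors as \left(2 x - 3\right) \left(2 x + 1\right)^{2}; partial fractions split f into directly integrable pieces: \frac{3}{2 \left(2 x + 1\right)} - \frac{6}{\left(2 x + 1\right)^{2}} - \frac{7}{2 \left(2 x - 3\right)}.
Check: d/dx[\frac{- 14 x \log{\left(x - \frac{3}{2} \right)} + 6 x \log{\left(x + \frac{1}{2} \right)} - 7 \log{\left(x - \frac{3}{2} \right)} + 3 \log{\left(x + \frac{1}{2} \right)} + 12}{4 \left(2 x + 1\right)}] = \frac{- 8 x^{2} - 32 x + 10}{8 x^{3} - 4 x^{2} - 10 x - 3}, which equals f(x).

An antiderivative is F(x) = \frac{- 14 x \log{\left(x - \frac{3}{2} \right)} + 6 x \log{\left(x + \frac{1}{2} \right)} - 7 \log{\left(x - \frac{3}{2} \right)} + 3 \log{\left(x + \frac{1}{2} \right)} + 12}{4 \left(2 x + 1\right)}.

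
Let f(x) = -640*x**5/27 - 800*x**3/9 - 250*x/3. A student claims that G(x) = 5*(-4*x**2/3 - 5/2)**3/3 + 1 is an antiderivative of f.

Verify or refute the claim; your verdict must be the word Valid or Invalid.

Valid - the claim checks out under differentiation.

d/dx[G] = -640*x**5/27 - 800*x**3/9 - 250*x/3
This equals f(x) exactly, so the claim holds.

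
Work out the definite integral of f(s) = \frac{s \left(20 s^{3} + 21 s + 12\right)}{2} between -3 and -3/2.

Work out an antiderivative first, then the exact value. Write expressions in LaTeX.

Check any antiderivative F(s) by computing F'(s) and comparing it with f(s).
F(s) = 2 s^{5} + \frac{7 s^{3}}{2} + 3 s^{2} is an antiderivative of f.
Check: d/ds[2 s^{5} + \frac{7 s^{3}}{2} + 3 s^{2}] = 10 s^{4} + \frac{21 s^{2}}{2} + 6 s, which equals f(s).
F(-3/2) = - \frac{81}{4}; F(-3) = - \frac{1107}{2}.
Integral = F(-3/2) - F(-3) = \frac{2133}{4}.

Antiderivative: F(s) = 2 s^{5} + \frac{7 s^{3}}{2} + 3 s^{2}; value = \frac{2133}{4}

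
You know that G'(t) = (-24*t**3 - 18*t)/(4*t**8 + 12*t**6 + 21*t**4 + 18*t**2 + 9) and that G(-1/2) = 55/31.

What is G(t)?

G(t) = 1 + 1/(2*t**4/3 + t**2 + 1)

The substitution u = 2*t**4/3 + t**2 + 1 works: G'(t) is exactly (dG/du)*(du/dt) for that inner function.
A general antiderivative is 1/(2*t**4/3 + t**2 + 1) + C.
The condition gives C = 55/31 - (24/31) = 1.
So G(t) = 1 + 1/(2*t**4/3 + t**2 + 1).
Check: d/dt[1 + 1/(2*t**4/3 + t**2 + 1)] = (-24*t**3 - 18*t)/(4*t**8 + 12*t**6 + 21*t**4 + 18*t**2 + 9) = G'(t).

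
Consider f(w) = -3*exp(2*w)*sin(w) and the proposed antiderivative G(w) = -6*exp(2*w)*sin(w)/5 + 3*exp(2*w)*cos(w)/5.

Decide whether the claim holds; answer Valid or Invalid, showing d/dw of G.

d/dw[G] = -3*exp(2*w)*sin(w)
This equals f(w) exactly, so the claim holds.

Valid. The derivative of G reproduces f.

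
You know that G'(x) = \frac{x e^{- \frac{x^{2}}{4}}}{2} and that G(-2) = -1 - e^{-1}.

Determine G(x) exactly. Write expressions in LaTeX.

The substitution u = - \frac{x^{2}}{4} works: G'(x) is exactly (dG/du)*(du/dx) for that inner function.
A general antiderivative is - e^{- \frac{x^{2}}{4}} + C.
The condition gives C = -1 - e^{-1} - (- \frac{1}{e}) = -1.
So G(x) = -1 - e^{- \frac{x^{2}}{4}}.
Check: d/dx[-1 - e^{- \frac{x^{2}}{4}}] = \frac{x e^{- \frac{x^{2}}{4}}}{2} = G'(x).

G(x) = -1 - e^{- \frac{x^{2}}{4}}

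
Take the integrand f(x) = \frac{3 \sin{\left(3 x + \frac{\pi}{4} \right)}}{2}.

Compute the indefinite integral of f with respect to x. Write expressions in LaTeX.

Any candidate F(x) must reproduce f(x) exactly when differentiated.
Check: d/dx[- \frac{\cos{\left(3 x + \frac{\pi}{4} \right)}}{2}] = \frac{3 \sin{\left(3 x + \frac{\pi}{4} \right)}}{2} = f(x).

F(x) = - \frac{\cos{\left(3 x + \frac{\pi}{4} \right)}}{2} + C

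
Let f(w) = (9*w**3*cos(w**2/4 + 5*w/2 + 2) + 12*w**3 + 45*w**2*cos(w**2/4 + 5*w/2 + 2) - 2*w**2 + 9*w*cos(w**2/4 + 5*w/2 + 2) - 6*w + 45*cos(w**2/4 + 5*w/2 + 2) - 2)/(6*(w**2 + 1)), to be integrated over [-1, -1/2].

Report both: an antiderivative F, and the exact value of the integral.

Antiderivative: F(w) = w**2 - w/3 - 3*log(w**2 + 1)/2 + 3*sin(w**2/4 + 5*w/2 + 2); value = -3*log(5/2)/2 - 11/12 + 3*sin(1/4) + 3*log(4)/2 + 3*sin(13/16)

A candidate is checked by its d/dw: the result must match f(w).
F(w) = w**2 - w/3 - 3*log(w**2 + 1)/2 + 3*sin(w**2/4 + 5*w/2 + 2) is an antiderivative of f.
Check: d/dw[w**2 - w/3 - 3*log(w**2 + 1)/2 + 3*sin(w**2/4 + 5*w/2 + 2)] = (9*w**3*cos(w**2/4 + 5*w/2 + 2) + 12*w**3 + 45*w**2*cos(w**2/4 + 5*w/2 + 2) - 2*w**2 + 9*w*cos(w**2/4 + 5*w/2 + 2) - 6*w + 45*cos(w**2/4 + 5*w/2 + 2) - 2)/(6*w**2 + 6), which equals f(w).
F(-1/2) = -3*log(5/4)/2 + 5/12 + 3*sin(13/16); F(-1) = -3*log(2)/2 - 3*sin(1/4) + 4/3.
Integral = F(-1/2) - F(-1) = -3*log(5/2)/2 - 11/12 + 3*sin(1/4) + 3*log(4)/2 + 3*sin(13/16).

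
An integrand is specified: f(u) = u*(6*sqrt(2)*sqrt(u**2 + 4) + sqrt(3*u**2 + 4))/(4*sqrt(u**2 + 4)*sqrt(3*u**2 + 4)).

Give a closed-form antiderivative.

Any candidate F(u) must reproduce f(u) exactly when differentiated.
Check: d/du[(sqrt(u**2 + 4) + 2*sqrt(2)*sqrt(3*u**2 + 4))/4] = (6*sqrt(2)*u*sqrt(u**2 + 4) + u*sqrt(3*u**2 + 4))/(4*sqrt(u**2 + 4)*sqrt(3*u**2 + 4)), which equals f(u).

An antiderivative is F(u) = (sqrt(u**2 + 4) + 2*sqrt(2)*sqrt(3*u**2 + 4))/4.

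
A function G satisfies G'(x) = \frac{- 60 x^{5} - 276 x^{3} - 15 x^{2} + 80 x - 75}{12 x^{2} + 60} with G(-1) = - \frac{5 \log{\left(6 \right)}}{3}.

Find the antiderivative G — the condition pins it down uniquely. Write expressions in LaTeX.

For G(x) to be correct, d/dx[G] must agree with the stated G'(x) identically.
A general antiderivative is - \frac{5 x^{4}}{4} + x^{2} - \frac{5 x}{4} - \frac{5 \log{\left(x^{2} + 5 \right)}}{3} - 1 + C.
The condition gives C = - \frac{5 \log{\left(6 \right)}}{3} - (- \frac{5 \log{\left(6 \right)}}{3}) = 0.
So G(x) = - \frac{5 x^{4}}{4} + x^{2} - \frac{5 x}{4} - \frac{5 \log{\left(x^{2} + 5 \right)}}{3} - 1.
Check: d/dx[- \frac{5 x^{4}}{4} + x^{2} - \frac{5 x}{4} - \frac{5 \log{\left(x^{2} + 5 \right)}}{3} - 1] = \frac{- 60 x^{5} - 276 x^{3} - 15 x^{2} + 80 x - 75}{12 x^{2} + 60} = G'(x).

G(x) = - \frac{5 x^{4}}{4} + x^{2} - \frac{5 x}{4} - \frac{5 \log{\left(x^{2} + 5 \right)}}{3} - 1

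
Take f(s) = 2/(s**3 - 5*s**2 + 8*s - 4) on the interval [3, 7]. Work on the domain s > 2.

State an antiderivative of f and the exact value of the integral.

The denominator factors as (s - 2)**2*(s - 1); partial fractions split f into directly integrable pieces: 2/(s - 1) - 2/(s - 2) + 2/(s - 2)**2.
F(s) = (-2*s*log(s - 2) + 2*s*log(s - 1) + 4*log(s - 2) - 4*log(s - 1) - 2)/(s - 2) is an antiderivative of f.
Check: d/ds[(-2*s*log(s - 2) + 2*s*log(s - 1) + 4*log(s - 2) - 4*log(s - 1) - 2)/(s - 2)] = 2/(s**3 - 5*s**2 + 8*s - 4) = f(s).
F(7) = -2*log(5) - 2/5 + 2*log(6); F(3) = -2 + 2*log(2).
Integral = F(7) - F(3) = -2*log(5) - 2*log(2) + 8/5 + 2*log(6).

Antiderivative: F(s) = (-2*s*log(s - 2) + 2*s*log(s - 1) + 4*log(s - 2) - 4*log(s - 1) - 2)/(s - 2); value = -2*log(5) - 2*log(2) + 8/5 + 2*log(6)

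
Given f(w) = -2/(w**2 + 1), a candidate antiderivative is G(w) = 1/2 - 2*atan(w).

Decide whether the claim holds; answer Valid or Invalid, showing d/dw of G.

d/dw[G] = -2/(w**2 + 1)
This equals f(w) exactly, so the claim holds.

Valid. The derivative of G reproduces f.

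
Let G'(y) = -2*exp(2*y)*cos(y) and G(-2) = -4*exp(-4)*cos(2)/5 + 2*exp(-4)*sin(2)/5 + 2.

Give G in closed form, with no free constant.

For G(y) to be correct, d/dy[G] must agree with the stated G'(y) identically.
A general antiderivative is -2*exp(2*y)*sin(y)/5 - 4*exp(2*y)*cos(y)/5 + C.
The condition gives C = -4*exp(-4)*cos(2)/5 + 2*exp(-4)*sin(2)/5 + 2 - (-4*exp(-4)*cos(2)/5 + 2*exp(-4)*sin(2)/5) = 2.
So G(y) = -2*exp(2*y)*sin(y)/5 - 4*exp(2*y)*cos(y)/5 + 2.
Check: d/dy[-2*exp(2*y)*sin(y)/5 - 4*exp(2*y)*cos(y)/5 + 2] = -2*exp(2*y)*cos(y) = G'(y).

G(y) = -2*exp(2*y)*sin(y)/5 - 4*exp(2*y)*cos(y)/5 + 2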